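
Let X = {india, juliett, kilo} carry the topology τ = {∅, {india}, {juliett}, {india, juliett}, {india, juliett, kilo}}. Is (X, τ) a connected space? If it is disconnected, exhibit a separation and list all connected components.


(X, τ) is connected.

Find clopen sets (U ∈ τ with X ∖ U ∈ τ):
  U = ∅, X ∖ U = {india, juliett, kilo} — both open, so U is clopen.
  U = {india, juliett, kilo}, X ∖ U = ∅ — both open, so U is clopen.
Only trivial clopens (∅ and X) exist, so (X, τ) is connected.
Compute connected components by grouping points that agree on all clopens:
  component: {india, juliett, kilo}


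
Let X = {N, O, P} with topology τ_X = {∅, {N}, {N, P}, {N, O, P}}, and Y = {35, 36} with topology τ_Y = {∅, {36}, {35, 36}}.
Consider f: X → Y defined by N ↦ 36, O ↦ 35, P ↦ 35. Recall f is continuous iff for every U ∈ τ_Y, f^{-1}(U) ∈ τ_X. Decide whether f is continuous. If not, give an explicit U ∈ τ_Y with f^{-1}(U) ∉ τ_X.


f IS continuous.

Compute f^{-1}(U) for each U ∈ τ_Y:
  U = ∅: f^{-1}(U) = ∅ ∈ τ_X ✓.
  U = {36}: f^{-1}(U) = {N} ∈ τ_X ✓.
  U = {35, 36}: f^{-1}(U) = {N, O, P} ∈ τ_X ✓.
Every preimage lies in τ_X, so f IS continuous.


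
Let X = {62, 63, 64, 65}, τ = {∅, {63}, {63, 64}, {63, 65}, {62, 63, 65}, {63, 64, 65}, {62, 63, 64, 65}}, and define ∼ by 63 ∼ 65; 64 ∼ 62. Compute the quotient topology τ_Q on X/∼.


X/∼ = {[62=64], [63=65]}; |τ_Q| = 3.

Equivalence classes: [62=64], [63=65].
Quotient map π: X → X/∼ sends 62 ↦ [62=64], 63 ↦ [63=65], 64 ↦ [62=64], 65 ↦ [63=65].
For each subset V ⊆ X/∼, compute π^{-1}(V) ⊆ X and check whether π^{-1}(V) ∈ τ. V is open in τ_Q iff π^{-1}(V) ∈ τ.
  V = {}: π^{-1}(V) = ∅ ∈ τ ✓.
  V = {[62=64]}: π^{-1}(V) = {62, 64} ∉ τ ✗.
  V = {[63=65]}: π^{-1}(V) = {63, 65} ∈ τ ✓.
  V = {[62=64], [63=65]}: π^{-1}(V) = {62, 63, 64, 65} ∈ τ ✓.
Open sets in the quotient: τ_Q = {{}, {[63=65]}, {[62=64], [63=65]}} (3 elements).


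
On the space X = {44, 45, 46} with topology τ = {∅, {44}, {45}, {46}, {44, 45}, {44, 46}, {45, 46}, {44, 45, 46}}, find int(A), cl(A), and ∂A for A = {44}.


int(A) = {44}, cl(A) = {44}, ∂A = ∅.

Closed sets in (X, τ) are complements of opens:
  closed(X, τ) = {∅, {44}, {45}, {46}, {44, 45}, {44, 46}, {45, 46}, {44, 45, 46}}.
int(A) = ⋃ {U ∈ τ : U ⊆ A}. Opens contained in A: ∅, {44}.
Taking the union of these: int(A) = {44}.
cl(A) = ⋂ {C closed : A ⊆ C}. Closed sets containing A: {44}, {44, 45}, {44, 46}, {44, 45, 46}.
Intersecting these: cl(A) = {44}.
∂A = cl(A) ∖ int(A) = {44} ∖ {44} = ∅.


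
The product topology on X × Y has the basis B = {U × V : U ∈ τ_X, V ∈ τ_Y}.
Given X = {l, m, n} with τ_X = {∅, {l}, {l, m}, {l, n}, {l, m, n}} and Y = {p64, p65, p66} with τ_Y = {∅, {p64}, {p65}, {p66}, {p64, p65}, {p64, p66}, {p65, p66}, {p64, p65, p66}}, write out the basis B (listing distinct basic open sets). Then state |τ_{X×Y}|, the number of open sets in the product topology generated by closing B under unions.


Basis B = {∅ × ∅, {l} × {p64}, {l} × {p65}, {l} × {p66}, {l} × {p64, p65}, {l} × {p64, p66}, {l, m} × {p64}, {l, n} × {p64}, {l} × {p65, p66}, {l, m} × {p65}, {l, n} × {p65}, {l, m} × {p66}, {l, n} × {p66}, {l} × {p64, p65, p66}, {l, m, n} × {p64}, {l, m, n} × {p65}, {l, m, n} × {p66}, {l, m} × {p64, p65}, {l, n} × {p64, p65}, {l, m} × {p64, p66}, {l, n} × {p64, p66}, {l, m} × {p65, p66}, {l, n} × {p65, p66}, {l, m} × {p64, p65, p66}, {l, n} × {p64, p65, p66}, {l, m, n} × {p64, p65}, {l, m, n} × {p64, p66}, {l, m, n} × {p65, p66}, {l, m, n} × {p64, p65, p66}}; |τ_{X×Y}| = 125.

Enumerate products U × V with U ∈ τ_X, V ∈ τ_Y (deduplicated):
  ∅ × ∅ = {} (∅)
  {l} × {p64} = {(l,p64)}
  {l} × {p65} = {(l,p65)}
  {l} × {p66} = {(l,p66)}
  {l} × {p64, p65} = {(l,p64), (l,p65)}
  {l} × {p64, p66} = {(l,p64), (l,p66)}
  {l, m} × {p64} = {(l,p64), (m,p64)}
  {l, n} × {p64} = {(l,p64), (n,p64)}
  {l} × {p65, p66} = {(l,p65), (l,p66)}
  {l, m} × {p65} = {(l,p65), (m,p65)}
  {l, n} × {p65} = {(l,p65), (n,p65)}
  {l, m} × {p66} = {(l,p66), (m,p66)}
  {l, n} × {p66} = {(l,p66), (n,p66)}
  {l} × {p64, p65, p66} = {(l,p64), (l,p65), (l,p66)}
  {l, m, n} × {p64} = {(l,p64), (m,p64), (n,p64)}
  {l, m, n} × {p65} = {(l,p65), (m,p65), (n,p65)}
  {l, m, n} × {p66} = {(l,p66), (m,p66), (n,p66)}
  {l, m} × {p64, p65} = {(l,p64), (l,p65), (m,p64), (m,p65)}
  {l, n} × {p64, p65} = {(l,p64), (l,p65), (n,p64), (n,p65)}
  {l, m} × {p64, p66} = {(l,p64), (l,p66), (m,p64), (m,p66)}
  {l, n} × {p64, p66} = {(l,p64), (l,p66), (n,p64), (n,p66)}
  {l, m} × {p65, p66} = {(l,p65), (l,p66), (m,p65), (m,p66)}
  {l, n} × {p65, p66} = {(l,p65), (l,p66), (n,p65), (n,p66)}
  {l, m} × {p64, p65, p66} = {(l,p64), (l,p65), (l,p66), (m,p64), (m,p65), (m,p66)}
  {l, n} × {p64, p65, p66} = {(l,p64), (l,p65), (l,p66), (n,p64), (n,p65), (n,p66)}
  {l, m, n} × {p64, p65} = {(l,p64), (l,p65), (m,p64), (m,p65), (n,p64), (n,p65)}
  {l, m, n} × {p64, p66} = {(l,p64), (l,p66), (m,p64), (m,p66), (n,p64), (n,p66)}
  {l, m, n} × {p65, p66} = {(l,p65), (l,p66), (m,p65), (m,p66), (n,p65), (n,p66)}
  {l, m, n} × {p64, p65, p66} = {(l,p64), (l,p65), (l,p66), (m,p64), (m,p65), (m,p66), (n,p64), (n,p65), (n,p66)}
These 29 distinct sets form the basis B.
Close under arbitrary unions to get τ_{X×Y}; counting gives |τ_{X×Y}| = 125.


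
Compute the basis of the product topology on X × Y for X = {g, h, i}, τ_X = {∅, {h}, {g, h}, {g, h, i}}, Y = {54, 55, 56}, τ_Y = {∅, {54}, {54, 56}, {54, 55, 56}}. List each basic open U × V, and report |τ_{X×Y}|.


Basis B = {∅ × ∅, {h} × {54}, {g, h} × {54}, {h} × {54, 56}, {g, h, i} × {54}, {h} × {54, 55, 56}, {g, h} × {54, 56}, {g, h} × {54, 55, 56}, {g, h, i} × {54, 56}, {g, h, i} × {54, 55, 56}}; |τ_{X×Y}| = 20.

Enumerate products U × V with U ∈ τ_X, V ∈ τ_Y (deduplicated):
  ∅ × ∅ = {} (∅)
  {h} × {54} = {(h,54)}
  {g, h} × {54} = {(g,54), (h,54)}
  {h} × {54, 56} = {(h,54), (h,56)}
  {g, h, i} × {54} = {(g,54), (h,54), (i,54)}
  {h} × {54, 55, 56} = {(h,54), (h,55), (h,56)}
  {g, h} × {54, 56} = {(g,54), (g,56), (h,54), (h,56)}
  {g, h} × {54, 55, 56} = {(g,54), (g,55), (g,56), (h,54), (h,55), (h,56)}
  {g, h, i} × {54, 56} = {(g,54), (g,56), (h,54), (h,56), (i,54), (i,56)}
  {g, h, i} × {54, 55, 56} = {(g,54), (g,55), (g,56), (h,54), (h,55), (h,56), (i,54), (i,55), (i,56)}
These 10 distinct sets form the basis B.
Close under arbitrary unions to get τ_{X×Y}; counting gives |τ_{X×Y}| = 20.


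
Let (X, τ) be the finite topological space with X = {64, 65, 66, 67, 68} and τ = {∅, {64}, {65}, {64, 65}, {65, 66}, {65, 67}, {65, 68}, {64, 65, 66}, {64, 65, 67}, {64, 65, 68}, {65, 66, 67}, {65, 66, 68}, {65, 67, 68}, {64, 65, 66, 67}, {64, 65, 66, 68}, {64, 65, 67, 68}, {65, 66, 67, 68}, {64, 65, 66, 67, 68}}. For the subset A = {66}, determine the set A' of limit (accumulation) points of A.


A' = ∅

For each x ∈ X, list the open sets U ∈ τ with x ∈ U, then check whether U ∩ (A ∖ {x}) ≠ ∅ for every such U.
  x = 64: open {64} ∋ x has {64} ∩ (A ∖ {64}) = ∅, so x is NOT a limit point.
  x = 65: open {65} ∋ x has {65} ∩ (A ∖ {65}) = ∅, so x is NOT a limit point.
  x = 66: open {65, 66} ∋ x has {65, 66} ∩ (A ∖ {66}) = ∅, so x is NOT a limit point.
  x = 67: open {65, 67} ∋ x has {65, 67} ∩ (A ∖ {67}) = ∅, so x is NOT a limit point.
  x = 68: open {65, 68} ∋ x has {65, 68} ∩ (A ∖ {68}) = ∅, so x is NOT a limit point.
Collecting: A' = ∅.


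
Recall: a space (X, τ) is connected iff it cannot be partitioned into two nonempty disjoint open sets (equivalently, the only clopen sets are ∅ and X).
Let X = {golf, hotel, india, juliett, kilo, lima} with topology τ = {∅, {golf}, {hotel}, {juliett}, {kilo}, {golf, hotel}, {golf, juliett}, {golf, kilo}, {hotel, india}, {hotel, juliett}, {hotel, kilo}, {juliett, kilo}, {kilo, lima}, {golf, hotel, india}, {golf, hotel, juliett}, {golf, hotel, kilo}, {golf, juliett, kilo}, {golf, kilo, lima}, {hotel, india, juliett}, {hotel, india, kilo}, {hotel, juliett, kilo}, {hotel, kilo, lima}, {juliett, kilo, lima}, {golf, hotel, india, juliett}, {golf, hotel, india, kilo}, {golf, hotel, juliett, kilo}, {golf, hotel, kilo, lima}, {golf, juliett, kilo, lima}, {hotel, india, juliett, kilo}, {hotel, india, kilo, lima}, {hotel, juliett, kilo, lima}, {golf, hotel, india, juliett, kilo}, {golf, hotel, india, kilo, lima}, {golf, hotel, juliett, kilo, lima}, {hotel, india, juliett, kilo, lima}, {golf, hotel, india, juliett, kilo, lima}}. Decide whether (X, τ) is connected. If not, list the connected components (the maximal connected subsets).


(X, τ) is disconnected; components = [{golf}, {juliett}, {hotel, india}, {kilo, lima}].

Find clopen sets (U ∈ τ with X ∖ U ∈ τ):
  U = ∅, X ∖ U = {golf, hotel, india, juliett, kilo, lima} — both open, so U is clopen.
  U = {golf}, X ∖ U = {hotel, india, juliett, kilo, lima} — both open, so U is clopen.
  U = {juliett}, X ∖ U = {golf, hotel, india, kilo, lima} — both open, so U is clopen.
  U = {golf, juliett}, X ∖ U = {hotel, india, kilo, lima} — both open, so U is clopen.
  U = {hotel, india}, X ∖ U = {golf, juliett, kilo, lima} — both open, so U is clopen.
  U = {kilo, lima}, X ∖ U = {golf, hotel, india, juliett} — both open, so U is clopen.
  U = {golf, hotel, india}, X ∖ U = {juliett, kilo, lima} — both open, so U is clopen.
  U = {golf, kilo, lima}, X ∖ U = {hotel, india, juliett} — both open, so U is clopen.
  U = {hotel, india, juliett}, X ∖ U = {golf, kilo, lima} — both open, so U is clopen.
  U = {juliett, kilo, lima}, X ∖ U = {golf, hotel, india} — both open, so U is clopen.
  U = {golf, hotel, india, juliett}, X ∖ U = {kilo, lima} — both open, so U is clopen.
  U = {golf, juliett, kilo, lima}, X ∖ U = {hotel, india} — both open, so U is clopen.
  U = {hotel, india, kilo, lima}, X ∖ U = {golf, juliett} — both open, so U is clopen.
  U = {golf, hotel, india, kilo, lima}, X ∖ U = {juliett} — both open, so U is clopen.
  U = {hotel, india, juliett, kilo, lima}, X ∖ U = {golf} — both open, so U is clopen.
  U = {golf, hotel, india, juliett, kilo, lima}, X ∖ U = ∅ — both open, so U is clopen.
Nontrivial clopen(s) exist: e.g. {hotel, india}. So (X, τ) is disconnected.
Compute connected components by grouping points that agree on all clopens:
  component: {golf}
  component: {juliett}
  component: {hotel, india}
  component: {kilo, lima}


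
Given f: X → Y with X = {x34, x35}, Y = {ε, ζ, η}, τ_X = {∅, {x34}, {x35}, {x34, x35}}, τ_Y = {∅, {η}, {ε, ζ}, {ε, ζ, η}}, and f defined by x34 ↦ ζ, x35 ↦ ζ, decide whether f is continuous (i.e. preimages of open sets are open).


f IS continuous.

Compute f^{-1}(U) for each U ∈ τ_Y:
  U = ∅: f^{-1}(U) = ∅ ∈ τ_X ✓.
  U = {η}: f^{-1}(U) = ∅ ∈ τ_X ✓.
  U = {ε, ζ}: f^{-1}(U) = {x34, x35} ∈ τ_X ✓.
  U = {ε, ζ, η}: f^{-1}(U) = {x34, x35} ∈ τ_X ✓.
Every preimage lies in τ_X, so f IS continuous.


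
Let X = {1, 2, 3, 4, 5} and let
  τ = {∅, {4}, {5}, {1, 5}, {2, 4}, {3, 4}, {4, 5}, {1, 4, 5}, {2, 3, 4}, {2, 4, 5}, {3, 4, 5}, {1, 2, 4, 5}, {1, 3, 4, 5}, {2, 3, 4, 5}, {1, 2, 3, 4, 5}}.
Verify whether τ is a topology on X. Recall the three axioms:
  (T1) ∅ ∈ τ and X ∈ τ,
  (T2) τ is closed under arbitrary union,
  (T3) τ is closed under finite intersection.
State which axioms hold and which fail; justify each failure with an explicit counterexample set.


τ IS a topology on X.

Axiom (T1): ∅ ∈ τ? Yes; X ∈ τ? Yes.
Axiom (T2/T3): check pairwise unions and intersections of members of τ.
All pairwise intersections and unions checked — each lies in τ. Therefore τ satisfies (T1), (T2), (T3): it IS a topology on X.


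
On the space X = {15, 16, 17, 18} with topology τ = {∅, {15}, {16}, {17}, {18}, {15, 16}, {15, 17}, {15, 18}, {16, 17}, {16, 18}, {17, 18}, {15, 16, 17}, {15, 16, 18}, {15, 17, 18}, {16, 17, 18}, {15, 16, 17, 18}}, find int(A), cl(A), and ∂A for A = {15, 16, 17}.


int(A) = {15, 16, 17}, cl(A) = {15, 16, 17}, ∂A = ∅.

Closed sets in (X, τ) are complements of opens:
  closed(X, τ) = {∅, {15}, {16}, {17}, {18}, {15, 16}, {15, 17}, {15, 18}, {16, 17}, {16, 18}, {17, 18}, {15, 16, 17}, {15, 16, 18}, {15, 17, 18}, {16, 17, 18}, {15, 16, 17, 18}}.
int(A) = ⋃ {U ∈ τ : U ⊆ A}. Opens contained in A: ∅, {15}, {16}, {17}, {15, 16}, {15, 17}, {16, 17}, {15, 16, 17}.
Taking the union of these: int(A) = {15, 16, 17}.
cl(A) = ⋂ {C closed : A ⊆ C}. Closed sets containing A: {15, 16, 17}, {15, 16, 17, 18}.
Intersecting these: cl(A) = {15, 16, 17}.
∂A = cl(A) ∖ int(A) = {15, 16, 17} ∖ {15, 16, 17} = ∅.


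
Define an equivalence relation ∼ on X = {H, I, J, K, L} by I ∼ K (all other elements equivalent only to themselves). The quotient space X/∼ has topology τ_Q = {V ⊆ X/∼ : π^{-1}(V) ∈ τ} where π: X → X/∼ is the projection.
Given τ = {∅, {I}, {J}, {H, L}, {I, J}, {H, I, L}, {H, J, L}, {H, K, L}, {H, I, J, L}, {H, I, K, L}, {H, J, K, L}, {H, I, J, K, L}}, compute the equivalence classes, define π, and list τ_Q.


X/∼ = {[H], [I=K], [J], [L]}; |τ_Q| = 6.

Equivalence classes: [H], [I=K], [J], [L].
Quotient map π: X → X/∼ sends H ↦ [H], I ↦ [I=K], J ↦ [J], K ↦ [I=K], L ↦ [L].
For each subset V ⊆ X/∼, compute π^{-1}(V) ⊆ X and check whether π^{-1}(V) ∈ τ. V is open in τ_Q iff π^{-1}(V) ∈ τ.
  V = {}: π^{-1}(V) = ∅ ∈ τ ✓.
  V = {[H]}: π^{-1}(V) = {H} ∉ τ ✗.
  V = {[I=K]}: π^{-1}(V) = {I, K} ∉ τ ✗.
  V = {[H], [I=K]}: π^{-1}(V) = {H, I, K} ∉ τ ✗.
  V = {[J]}: π^{-1}(V) = {J} ∈ τ ✓.
  V = {[H], [J]}: π^{-1}(V) = {H, J} ∉ τ ✗.
  V = {[I=K], [J]}: π^{-1}(V) = {I, J, K} ∉ τ ✗.
  V = {[H], [I=K], [J]}: π^{-1}(V) = {H, I, J, K} ∉ τ ✗.
  V = {[L]}: π^{-1}(V) = {L} ∉ τ ✗.
  V = {[H], [L]}: π^{-1}(V) = {H, L} ∈ τ ✓.
  V = {[I=K], [L]}: π^{-1}(V) = {I, K, L} ∉ τ ✗.
  V = {[H], [I=K], [L]}: π^{-1}(V) = {H, I, K, L} ∈ τ ✓.
  V = {[J], [L]}: π^{-1}(V) = {J, L} ∉ τ ✗.
  V = {[H], [J], [L]}: π^{-1}(V) = {H, J, L} ∈ τ ✓.
  V = {[I=K], [J], [L]}: π^{-1}(V) = {I, J, K, L} ∉ τ ✗.
  V = {[H], [I=K], [J], [L]}: π^{-1}(V) = {H, I, J, K, L} ∈ τ ✓.
Open sets in the quotient: τ_Q = {{}, {[J]}, {[H], [L]}, {[H], [I=K], [L]}, {[H], [J], [L]}, {[H], [I=K], [J], [L]}} (6 elements).


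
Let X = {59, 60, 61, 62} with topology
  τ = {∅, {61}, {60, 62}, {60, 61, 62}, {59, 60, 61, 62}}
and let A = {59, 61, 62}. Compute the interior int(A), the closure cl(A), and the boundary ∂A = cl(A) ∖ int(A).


int(A) = {61}, cl(A) = {59, 60, 61, 62}, ∂A = {59, 60, 62}.

Closed sets in (X, τ) are complements of opens:
  closed(X, τ) = {∅, {59}, {59, 61}, {59, 60, 62}, {59, 60, 61, 62}}.
int(A) = ⋃ {U ∈ τ : U ⊆ A}. Opens contained in A: ∅, {61}.
Taking the union of these: int(A) = {61}.
cl(A) = ⋂ {C closed : A ⊆ C}. Closed sets containing A: {59, 60, 61, 62}.
Intersecting these: cl(A) = {59, 60, 61, 62}.
∂A = cl(A) ∖ int(A) = {59, 60, 61, 62} ∖ {61} = {59, 60, 62}.


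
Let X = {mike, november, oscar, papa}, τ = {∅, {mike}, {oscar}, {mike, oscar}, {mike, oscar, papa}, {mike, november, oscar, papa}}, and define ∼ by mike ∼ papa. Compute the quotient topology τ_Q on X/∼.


X/∼ = {[mike=papa], [november], [oscar]}; |τ_Q| = 4.

Equivalence classes: [mike=papa], [november], [oscar].
Quotient map π: X → X/∼ sends mike ↦ [mike=papa], november ↦ [november], oscar ↦ [oscar], papa ↦ [mike=papa].
For each subset V ⊆ X/∼, compute π^{-1}(V) ⊆ X and check whether π^{-1}(V) ∈ τ. V is open in τ_Q iff π^{-1}(V) ∈ τ.
  V = {}: π^{-1}(V) = ∅ ∈ τ ✓.
  V = {[mike=papa]}: π^{-1}(V) = {mike, papa} ∉ τ ✗.
  V = {[november]}: π^{-1}(V) = {november} ∉ τ ✗.
  V = {[mike=papa], [november]}: π^{-1}(V) = {mike, november, papa} ∉ τ ✗.
  V = {[oscar]}: π^{-1}(V) = {oscar} ∈ τ ✓.
  V = {[mike=papa], [oscar]}: π^{-1}(V) = {mike, oscar, papa} ∈ τ ✓.
  V = {[november], [oscar]}: π^{-1}(V) = {november, oscar} ∉ τ ✗.
  V = {[mike=papa], [november], [oscar]}: π^{-1}(V) = {mike, november, oscar, papa} ∈ τ ✓.
Open sets in the quotient: τ_Q = {{}, {[oscar]}, {[mike=papa], [oscar]}, {[mike=papa], [november], [oscar]}} (4 elements).


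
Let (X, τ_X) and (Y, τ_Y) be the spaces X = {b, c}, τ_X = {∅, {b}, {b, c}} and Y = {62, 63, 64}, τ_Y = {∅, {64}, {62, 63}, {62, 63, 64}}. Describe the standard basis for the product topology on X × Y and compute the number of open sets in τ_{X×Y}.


Basis B = {∅ × ∅, {b} × {64}, {b} × {62, 63}, {b, c} × {64}, {b} × {62, 63, 64}, {b, c} × {62, 63}, {b, c} × {62, 63, 64}}; |τ_{X×Y}| = 9.

Enumerate products U × V with U ∈ τ_X, V ∈ τ_Y (deduplicated):
  ∅ × ∅ = {} (∅)
  {b} × {64} = {(b,64)}
  {b} × {62, 63} = {(b,62), (b,63)}
  {b, c} × {64} = {(b,64), (c,64)}
  {b} × {62, 63, 64} = {(b,62), (b,63), (b,64)}
  {b, c} × {62, 63} = {(b,62), (b,63), (c,62), (c,63)}
  {b, c} × {62, 63, 64} = {(b,62), (b,63), (b,64), (c,62), (c,63), (c,64)}
These 7 distinct sets form the basis B.
Close under arbitrary unions to get τ_{X×Y}; counting gives |τ_{X×Y}| = 9.


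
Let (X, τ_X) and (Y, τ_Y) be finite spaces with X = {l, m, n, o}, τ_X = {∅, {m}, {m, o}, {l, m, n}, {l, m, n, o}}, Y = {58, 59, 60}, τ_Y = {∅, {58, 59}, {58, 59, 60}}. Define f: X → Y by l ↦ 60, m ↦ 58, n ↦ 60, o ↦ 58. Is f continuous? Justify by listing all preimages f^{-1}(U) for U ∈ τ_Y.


f IS continuous.

Compute f^{-1}(U) for each U ∈ τ_Y:
  U = ∅: f^{-1}(U) = ∅ ∈ τ_X ✓.
  U = {58, 59}: f^{-1}(U) = {m, o} ∈ τ_X ✓.
  U = {58, 59, 60}: f^{-1}(U) = {l, m, n, o} ∈ τ_X ✓.
Every preimage lies in τ_X, so f IS continuous.


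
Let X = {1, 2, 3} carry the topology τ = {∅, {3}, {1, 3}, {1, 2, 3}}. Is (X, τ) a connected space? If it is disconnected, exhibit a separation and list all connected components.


(X, τ) is connected.

Find clopen sets (U ∈ τ with X ∖ U ∈ τ):
  U = ∅, X ∖ U = {1, 2, 3} — both open, so U is clopen.
  U = {1, 2, 3}, X ∖ U = ∅ — both open, so U is clopen.
Only trivial clopens (∅ and X) exist, so (X, τ) is connected.
Compute connected components by grouping points that agree on all clopens:
  component: {1, 2, 3}


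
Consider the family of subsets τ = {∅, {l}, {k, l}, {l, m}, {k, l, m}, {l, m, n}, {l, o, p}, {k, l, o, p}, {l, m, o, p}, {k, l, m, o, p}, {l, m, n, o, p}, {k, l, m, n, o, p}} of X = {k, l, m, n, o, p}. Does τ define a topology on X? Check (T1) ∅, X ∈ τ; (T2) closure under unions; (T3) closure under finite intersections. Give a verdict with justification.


τ is NOT a topology on X.

Axiom (T1): ∅ ∈ τ? Yes; X ∈ τ? Yes.
Axiom (T2/T3): check pairwise unions and intersections of members of τ.
Counterexample for (T2): {k, l} ∪ {l, m, n} = {k, l, m, n} ∉ τ. Therefore τ is NOT a topology.


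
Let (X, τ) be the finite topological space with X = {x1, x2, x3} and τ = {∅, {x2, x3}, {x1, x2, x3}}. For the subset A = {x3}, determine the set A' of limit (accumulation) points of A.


A' = {x1, x2}

For each x ∈ X, list the open sets U ∈ τ with x ∈ U, then check whether U ∩ (A ∖ {x}) ≠ ∅ for every such U.
  x = x1: opens ∋ x are {x1, x2, x3}; each meets A ∖ {x1}, so x IS a limit point.
  x = x2: opens ∋ x are {x2, x3}, {x1, x2, x3}; each meets A ∖ {x2}, so x IS a limit point.
  x = x3: open {x2, x3} ∋ x has {x2, x3} ∩ (A ∖ {x3}) = ∅, so x is NOT a limit point.
Collecting: A' = {x1, x2}.


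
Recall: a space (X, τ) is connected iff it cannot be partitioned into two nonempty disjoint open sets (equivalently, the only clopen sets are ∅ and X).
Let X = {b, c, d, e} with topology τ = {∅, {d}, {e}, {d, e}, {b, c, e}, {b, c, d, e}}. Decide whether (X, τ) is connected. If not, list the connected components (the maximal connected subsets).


(X, τ) is disconnected; components = [{d}, {b, c, e}].

Find clopen sets (U ∈ τ with X ∖ U ∈ τ):
  U = ∅, X ∖ U = {b, c, d, e} — both open, so U is clopen.
  U = {d}, X ∖ U = {b, c, e} — both open, so U is clopen.
  U = {b, c, e}, X ∖ U = {d} — both open, so U is clopen.
  U = {b, c, d, e}, X ∖ U = ∅ — both open, so U is clopen.
Nontrivial clopen(s) exist: e.g. {b, c, e}. So (X, τ) is disconnected.
Compute connected components by grouping points that agree on all clopens:
  component: {d}
  component: {b, c, e}


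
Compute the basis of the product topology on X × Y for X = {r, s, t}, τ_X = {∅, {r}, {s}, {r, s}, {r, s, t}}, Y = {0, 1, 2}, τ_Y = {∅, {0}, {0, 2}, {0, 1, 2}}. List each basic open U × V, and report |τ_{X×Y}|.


Basis B = {∅ × ∅, {r} × {0}, {s} × {0}, {r} × {0, 2}, {r, s} × {0}, {s} × {0, 2}, {r} × {0, 1, 2}, {r, s, t} × {0}, {s} × {0, 1, 2}, {r, s} × {0, 2}, {r, s} × {0, 1, 2}, {r, s, t} × {0, 2}, {r, s, t} × {0, 1, 2}}; |τ_{X×Y}| = 30.

Enumerate products U × V with U ∈ τ_X, V ∈ τ_Y (deduplicated):
  ∅ × ∅ = {} (∅)
  {r} × {0} = {(r,0)}
  {s} × {0} = {(s,0)}
  {r} × {0, 2} = {(r,0), (r,2)}
  {r, s} × {0} = {(r,0), (s,0)}
  {s} × {0, 2} = {(s,0), (s,2)}
  {r} × {0, 1, 2} = {(r,0), (r,1), (r,2)}
  {r, s, t} × {0} = {(r,0), (s,0), (t,0)}
  {s} × {0, 1, 2} = {(s,0), (s,1), (s,2)}
  {r, s} × {0, 2} = {(r,0), (r,2), (s,0), (s,2)}
  {r, s} × {0, 1, 2} = {(r,0), (r,1), (r,2), (s,0), (s,1), (s,2)}
  {r, s, t} × {0, 2} = {(r,0), (r,2), (s,0), (s,2), (t,0), (t,2)}
  {r, s, t} × {0, 1, 2} = {(r,0), (r,1), (r,2), (s,0), (s,1), (s,2), (t,0), (t,1), (t,2)}
These 13 distinct sets form the basis B.
Close under arbitrary unions to get τ_{X×Y}; counting gives |τ_{X×Y}| = 30.


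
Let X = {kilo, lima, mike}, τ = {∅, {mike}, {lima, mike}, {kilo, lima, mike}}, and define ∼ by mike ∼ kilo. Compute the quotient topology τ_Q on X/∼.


X/∼ = {[kilo=mike], [lima]}; |τ_Q| = 2.

Equivalence classes: [kilo=mike], [lima].
Quotient map π: X → X/∼ sends kilo ↦ [kilo=mike], lima ↦ [lima], mike ↦ [kilo=mike].
For each subset V ⊆ X/∼, compute π^{-1}(V) ⊆ X and check whether π^{-1}(V) ∈ τ. V is open in τ_Q iff π^{-1}(V) ∈ τ.
  V = {}: π^{-1}(V) = ∅ ∈ τ ✓.
  V = {[kilo=mike]}: π^{-1}(V) = {kilo, mike} ∉ τ ✗.
  V = {[lima]}: π^{-1}(V) = {lima} ∉ τ ✗.
  V = {[kilo=mike], [lima]}: π^{-1}(V) = {kilo, lima, mike} ∈ τ ✓.
Open sets in the quotient: τ_Q = {{}, {[kilo=mike], [lima]}} (2 elements).


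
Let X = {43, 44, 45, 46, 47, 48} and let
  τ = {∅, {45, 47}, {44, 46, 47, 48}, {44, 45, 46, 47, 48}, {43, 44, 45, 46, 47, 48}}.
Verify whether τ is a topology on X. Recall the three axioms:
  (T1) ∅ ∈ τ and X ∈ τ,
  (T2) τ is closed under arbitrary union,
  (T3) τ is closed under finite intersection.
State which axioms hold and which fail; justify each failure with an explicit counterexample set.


τ is NOT a topology on X.

Axiom (T1): ∅ ∈ τ? Yes; X ∈ τ? Yes.
Axiom (T2/T3): check pairwise unions and intersections of members of τ.
Counterexample for (T3): {45, 47} ∩ {44, 46, 47, 48} = {47} ∉ τ. Therefore τ is NOT a topology.


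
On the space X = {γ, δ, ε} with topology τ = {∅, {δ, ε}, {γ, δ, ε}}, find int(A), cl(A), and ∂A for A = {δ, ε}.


int(A) = {δ, ε}, cl(A) = {γ, δ, ε}, ∂A = {γ}.

Closed sets in (X, τ) are complements of opens:
  closed(X, τ) = {∅, {γ}, {γ, δ, ε}}.
int(A) = ⋃ {U ∈ τ : U ⊆ A}. Opens contained in A: ∅, {δ, ε}.
Taking the union of these: int(A) = {δ, ε}.
cl(A) = ⋂ {C closed : A ⊆ C}. Closed sets containing A: {γ, δ, ε}.
Intersecting these: cl(A) = {γ, δ, ε}.
∂A = cl(A) ∖ int(A) = {γ, δ, ε} ∖ {δ, ε} = {γ}.


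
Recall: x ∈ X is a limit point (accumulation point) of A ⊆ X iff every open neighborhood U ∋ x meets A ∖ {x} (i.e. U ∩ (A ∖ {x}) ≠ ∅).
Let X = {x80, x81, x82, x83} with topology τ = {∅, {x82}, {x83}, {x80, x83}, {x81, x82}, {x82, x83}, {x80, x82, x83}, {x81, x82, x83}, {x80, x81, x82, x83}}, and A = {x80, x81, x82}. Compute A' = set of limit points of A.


A' = {x81}

For each x ∈ X, list the open sets U ∈ τ with x ∈ U, then check whether U ∩ (A ∖ {x}) ≠ ∅ for every such U.
  x = x80: open {x80, x83} ∋ x has {x80, x83} ∩ (A ∖ {x80}) = ∅, so x is NOT a limit point.
  x = x81: opens ∋ x are {x81, x82}, {x81, x82, x83}, {x80, x81, x82, x83}; each meets A ∖ {x81}, so x IS a limit point.
  x = x82: open {x82} ∋ x has {x82} ∩ (A ∖ {x82}) = ∅, so x is NOT a limit point.
  x = x83: open {x83} ∋ x has {x83} ∩ (A ∖ {x83}) = ∅, so x is NOT a limit point.
Collecting: A' = {x81}.


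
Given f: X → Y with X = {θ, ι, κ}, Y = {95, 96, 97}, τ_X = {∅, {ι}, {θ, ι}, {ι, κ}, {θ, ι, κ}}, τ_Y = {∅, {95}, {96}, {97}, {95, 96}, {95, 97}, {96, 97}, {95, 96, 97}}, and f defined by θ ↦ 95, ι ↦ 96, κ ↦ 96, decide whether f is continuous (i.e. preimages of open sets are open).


f is NOT continuous.

Compute f^{-1}(U) for each U ∈ τ_Y:
  U = ∅: f^{-1}(U) = ∅ ∈ τ_X ✓.
  U = {95}: f^{-1}(U) = {θ} ∉ τ_X ✗.
  U = {96}: f^{-1}(U) = {ι, κ} ∈ τ_X ✓.
  U = {97}: f^{-1}(U) = ∅ ∈ τ_X ✓.
  U = {95, 96}: f^{-1}(U) = {θ, ι, κ} ∈ τ_X ✓.
  U = {95, 97}: f^{-1}(U) = {θ} ∉ τ_X ✗.
  U = {96, 97}: f^{-1}(U) = {ι, κ} ∈ τ_X ✓.
  U = {95, 96, 97}: f^{-1}(U) = {θ, ι, κ} ∈ τ_X ✓.
Found U = {95} with f^{-1}(U) = {θ} not in τ_X. Therefore f is NOT continuous.


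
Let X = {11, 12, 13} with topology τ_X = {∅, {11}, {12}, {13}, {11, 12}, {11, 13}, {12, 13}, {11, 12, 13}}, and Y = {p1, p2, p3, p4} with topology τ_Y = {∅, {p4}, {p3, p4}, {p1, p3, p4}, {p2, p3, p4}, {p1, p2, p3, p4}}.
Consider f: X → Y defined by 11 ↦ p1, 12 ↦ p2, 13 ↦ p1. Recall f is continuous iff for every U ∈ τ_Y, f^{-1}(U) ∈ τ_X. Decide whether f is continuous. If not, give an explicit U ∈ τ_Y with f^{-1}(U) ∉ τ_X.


f IS continuous.

Compute f^{-1}(U) for each U ∈ τ_Y:
  U = ∅: f^{-1}(U) = ∅ ∈ τ_X ✓.
  U = {p4}: f^{-1}(U) = ∅ ∈ τ_X ✓.
  U = {p3, p4}: f^{-1}(U) = ∅ ∈ τ_X ✓.
  U = {p1, p3, p4}: f^{-1}(U) = {11, 13} ∈ τ_X ✓.
  U = {p2, p3, p4}: f^{-1}(U) = {12} ∈ τ_X ✓.
  U = {p1, p2, p3, p4}: f^{-1}(U) = {11, 12, 13} ∈ τ_X ✓.
Every preimage lies in τ_X, so f IS continuous.


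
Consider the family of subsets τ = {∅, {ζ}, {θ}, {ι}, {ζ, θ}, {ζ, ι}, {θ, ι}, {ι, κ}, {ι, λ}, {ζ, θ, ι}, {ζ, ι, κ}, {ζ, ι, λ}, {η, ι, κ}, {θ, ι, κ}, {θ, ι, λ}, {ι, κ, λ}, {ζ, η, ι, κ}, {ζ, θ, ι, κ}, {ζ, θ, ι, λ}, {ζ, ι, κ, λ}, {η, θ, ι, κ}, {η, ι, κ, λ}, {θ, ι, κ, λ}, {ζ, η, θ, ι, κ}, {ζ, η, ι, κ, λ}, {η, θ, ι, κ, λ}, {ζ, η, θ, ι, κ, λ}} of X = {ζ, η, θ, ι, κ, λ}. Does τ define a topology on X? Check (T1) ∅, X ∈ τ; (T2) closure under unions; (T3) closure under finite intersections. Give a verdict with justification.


τ is NOT a topology on X.

Axiom (T1): ∅ ∈ τ? Yes; X ∈ τ? Yes.
Axiom (T2/T3): check pairwise unions and intersections of members of τ.
Counterexample for (T2): {ζ} ∪ {θ, ι, κ, λ} = {ζ, θ, ι, κ, λ} ∉ τ. Therefore τ is NOT a topology.


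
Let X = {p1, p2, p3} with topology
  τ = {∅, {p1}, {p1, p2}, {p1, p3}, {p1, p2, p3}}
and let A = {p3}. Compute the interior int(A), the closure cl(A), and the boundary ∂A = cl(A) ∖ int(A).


int(A) = ∅, cl(A) = {p3}, ∂A = {p3}.

Closed sets in (X, τ) are complements of opens:
  closed(X, τ) = {∅, {p2}, {p3}, {p2, p3}, {p1, p2, p3}}.
int(A) = ⋃ {U ∈ τ : U ⊆ A}. Opens contained in A: ∅.
Taking the union of these: int(A) = ∅.
cl(A) = ⋂ {C closed : A ⊆ C}. Closed sets containing A: {p3}, {p2, p3}, {p1, p2, p3}.
Intersecting these: cl(A) = {p3}.
∂A = cl(A) ∖ int(A) = {p3} ∖ ∅ = {p3}.


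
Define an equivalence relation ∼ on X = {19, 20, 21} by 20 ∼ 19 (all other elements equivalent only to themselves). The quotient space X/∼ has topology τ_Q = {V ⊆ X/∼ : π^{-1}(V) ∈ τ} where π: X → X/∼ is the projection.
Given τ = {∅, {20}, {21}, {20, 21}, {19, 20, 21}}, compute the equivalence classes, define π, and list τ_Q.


X/∼ = {[19=20], [21]}; |τ_Q| = 3.

Equivalence classes: [19=20], [21].
Quotient map π: X → X/∼ sends 19 ↦ [19=20], 20 ↦ [19=20], 21 ↦ [21].
For each subset V ⊆ X/∼, compute π^{-1}(V) ⊆ X and check whether π^{-1}(V) ∈ τ. V is open in τ_Q iff π^{-1}(V) ∈ τ.
  V = {}: π^{-1}(V) = ∅ ∈ τ ✓.
  V = {[19=20]}: π^{-1}(V) = {19, 20} ∉ τ ✗.
  V = {[21]}: π^{-1}(V) = {21} ∈ τ ✓.
  V = {[19=20], [21]}: π^{-1}(V) = {19, 20, 21} ∈ τ ✓.
Open sets in the quotient: τ_Q = {{}, {[21]}, {[19=20], [21]}} (3 elements).


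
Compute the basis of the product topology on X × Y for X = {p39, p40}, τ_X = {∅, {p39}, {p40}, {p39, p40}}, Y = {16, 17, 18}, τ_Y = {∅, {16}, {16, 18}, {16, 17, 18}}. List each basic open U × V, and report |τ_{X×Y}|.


Basis B = {∅ × ∅, {p39} × {16}, {p40} × {16}, {p39} × {16, 18}, {p39, p40} × {16}, {p40} × {16, 18}, {p39} × {16, 17, 18}, {p40} × {16, 17, 18}, {p39, p40} × {16, 18}, {p39, p40} × {16, 17, 18}}; |τ_{X×Y}| = 16.

Enumerate products U × V with U ∈ τ_X, V ∈ τ_Y (deduplicated):
  ∅ × ∅ = {} (∅)
  {p39} × {16} = {(p39,16)}
  {p40} × {16} = {(p40,16)}
  {p39} × {16, 18} = {(p39,16), (p39,18)}
  {p39, p40} × {16} = {(p39,16), (p40,16)}
  {p40} × {16, 18} = {(p40,16), (p40,18)}
  {p39} × {16, 17, 18} = {(p39,16), (p39,17), (p39,18)}
  {p40} × {16, 17, 18} = {(p40,16), (p40,17), (p40,18)}
  {p39, p40} × {16, 18} = {(p39,16), (p39,18), (p40,16), (p40,18)}
  {p39, p40} × {16, 17, 18} = {(p39,16), (p39,17), (p39,18), (p40,16), (p40,17), (p40,18)}
These 10 distinct sets form the basis B.
Close under arbitrary unions to get τ_{X×Y}; counting gives |τ_{X×Y}| = 16.


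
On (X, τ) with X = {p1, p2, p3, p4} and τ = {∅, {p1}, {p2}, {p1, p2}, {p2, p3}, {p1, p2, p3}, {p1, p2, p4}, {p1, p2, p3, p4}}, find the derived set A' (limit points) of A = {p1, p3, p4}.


A' = {p4}

For each x ∈ X, list the open sets U ∈ τ with x ∈ U, then check whether U ∩ (A ∖ {x}) ≠ ∅ for every such U.
  x = p1: open {p1} ∋ x has {p1} ∩ (A ∖ {p1}) = ∅, so x is NOT a limit point.
  x = p2: open {p2} ∋ x has {p2} ∩ (A ∖ {p2}) = ∅, so x is NOT a limit point.
  x = p3: open {p2, p3} ∋ x has {p2, p3} ∩ (A ∖ {p3}) = ∅, so x is NOT a limit point.
  x = p4: opens ∋ x are {p1, p2, p4}, {p1, p2, p3, p4}; each meets A ∖ {p4}, so x IS a limit point.
Collecting: A' = {p4}.


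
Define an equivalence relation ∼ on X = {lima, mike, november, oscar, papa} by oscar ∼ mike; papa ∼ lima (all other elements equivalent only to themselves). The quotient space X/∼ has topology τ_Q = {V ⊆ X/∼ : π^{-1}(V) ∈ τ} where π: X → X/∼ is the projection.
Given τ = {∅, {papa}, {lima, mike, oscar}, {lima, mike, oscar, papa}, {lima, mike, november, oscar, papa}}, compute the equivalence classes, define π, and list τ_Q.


X/∼ = {[lima=papa], [mike=oscar], [november]}; |τ_Q| = 3.

Equivalence classes: [lima=papa], [mike=oscar], [november].
Quotient map π: X → X/∼ sends lima ↦ [lima=papa], mike ↦ [mike=oscar], november ↦ [november], oscar ↦ [mike=oscar], papa ↦ [lima=papa].
For each subset V ⊆ X/∼, compute π^{-1}(V) ⊆ X and check whether π^{-1}(V) ∈ τ. V is open in τ_Q iff π^{-1}(V) ∈ τ.
  V = {}: π^{-1}(V) = ∅ ∈ τ ✓.
  V = {[lima=papa]}: π^{-1}(V) = {lima, papa} ∉ τ ✗.
  V = {[mike=oscar]}: π^{-1}(V) = {mike, oscar} ∉ τ ✗.
  V = {[lima=papa], [mike=oscar]}: π^{-1}(V) = {lima, mike, oscar, papa} ∈ τ ✓.
  V = {[november]}: π^{-1}(V) = {november} ∉ τ ✗.
  V = {[lima=papa], [november]}: π^{-1}(V) = {lima, november, papa} ∉ τ ✗.
  V = {[mike=oscar], [november]}: π^{-1}(V) = {mike, november, oscar} ∉ τ ✗.
  V = {[lima=papa], [mike=oscar], [november]}: π^{-1}(V) = {lima, mike, november, oscar, papa} ∈ τ ✓.
Open sets in the quotient: τ_Q = {{}, {[lima=papa], [mike=oscar]}, {[lima=papa], [mike=oscar], [november]}} (3 elements).


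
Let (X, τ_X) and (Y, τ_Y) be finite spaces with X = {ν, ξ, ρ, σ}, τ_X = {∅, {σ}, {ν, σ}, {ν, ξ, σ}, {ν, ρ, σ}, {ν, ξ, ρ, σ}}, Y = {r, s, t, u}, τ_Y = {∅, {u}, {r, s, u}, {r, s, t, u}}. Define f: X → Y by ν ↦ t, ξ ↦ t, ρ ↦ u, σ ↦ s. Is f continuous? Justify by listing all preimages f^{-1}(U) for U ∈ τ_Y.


f is NOT continuous.

Compute f^{-1}(U) for each U ∈ τ_Y:
  U = ∅: f^{-1}(U) = ∅ ∈ τ_X ✓.
  U = {u}: f^{-1}(U) = {ρ} ∉ τ_X ✗.
  U = {r, s, u}: f^{-1}(U) = {ρ, σ} ∉ τ_X ✗.
  U = {r, s, t, u}: f^{-1}(U) = {ν, ξ, ρ, σ} ∈ τ_X ✓.
Found U = {u} with f^{-1}(U) = {ρ} not in τ_X. Therefore f is NOT continuous.


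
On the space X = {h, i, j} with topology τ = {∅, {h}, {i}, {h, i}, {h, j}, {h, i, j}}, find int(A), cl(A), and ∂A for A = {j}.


int(A) = ∅, cl(A) = {j}, ∂A = {j}.

Closed sets in (X, τ) are complements of opens:
  closed(X, τ) = {∅, {i}, {j}, {h, j}, {i, j}, {h, i, j}}.
int(A) = ⋃ {U ∈ τ : U ⊆ A}. Opens contained in A: ∅.
Taking the union of these: int(A) = ∅.
cl(A) = ⋂ {C closed : A ⊆ C}. Closed sets containing A: {j}, {h, j}, {i, j}, {h, i, j}.
Intersecting these: cl(A) = {j}.
∂A = cl(A) ∖ int(A) = {j} ∖ ∅ = {j}.


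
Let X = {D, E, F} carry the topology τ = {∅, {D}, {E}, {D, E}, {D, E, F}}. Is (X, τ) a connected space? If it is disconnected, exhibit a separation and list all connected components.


(X, τ) is connected.

Find clopen sets (U ∈ τ with X ∖ U ∈ τ):
  U = ∅, X ∖ U = {D, E, F} — both open, so U is clopen.
  U = {D, E, F}, X ∖ U = ∅ — both open, so U is clopen.
Only trivial clopens (∅ and X) exist, so (X, τ) is connected.
Compute connected components by grouping points that agree on all clopens:
  component: {D, E, F}


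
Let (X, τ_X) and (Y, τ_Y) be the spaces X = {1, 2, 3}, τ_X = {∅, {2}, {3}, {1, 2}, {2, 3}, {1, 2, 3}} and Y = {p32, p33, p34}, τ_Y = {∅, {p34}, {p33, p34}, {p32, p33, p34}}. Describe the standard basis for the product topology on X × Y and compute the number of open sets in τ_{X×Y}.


Basis B = {∅ × ∅, {2} × {p34}, {3} × {p34}, {1, 2} × {p34}, {2} × {p33, p34}, {2, 3} × {p34}, {3} × {p33, p34}, {1, 2, 3} × {p34}, {2} × {p32, p33, p34}, {3} × {p32, p33, p34}, {1, 2} × {p33, p34}, {2, 3} × {p33, p34}, {1, 2} × {p32, p33, p34}, {1, 2, 3} × {p33, p34}, {2, 3} × {p32, p33, p34}, {1, 2, 3} × {p32, p33, p34}}; |τ_{X×Y}| = 40.

Enumerate products U × V with U ∈ τ_X, V ∈ τ_Y (deduplicated):
  ∅ × ∅ = {} (∅)
  {2} × {p34} = {(2,p34)}
  {3} × {p34} = {(3,p34)}
  {1, 2} × {p34} = {(1,p34), (2,p34)}
  {2} × {p33, p34} = {(2,p33), (2,p34)}
  {2, 3} × {p34} = {(2,p34), (3,p34)}
  {3} × {p33, p34} = {(3,p33), (3,p34)}
  {1, 2, 3} × {p34} = {(1,p34), (2,p34), (3,p34)}
  {2} × {p32, p33, p34} = {(2,p32), (2,p33), (2,p34)}
  {3} × {p32, p33, p34} = {(3,p32), (3,p33), (3,p34)}
  {1, 2} × {p33, p34} = {(1,p33), (1,p34), (2,p33), (2,p34)}
  {2, 3} × {p33, p34} = {(2,p33), (2,p34), (3,p33), (3,p34)}
  {1, 2} × {p32, p33, p34} = {(1,p32), (1,p33), (1,p34), (2,p32), (2,p33), (2,p34)}
  {1, 2, 3} × {p33, p34} = {(1,p33), (1,p34), (2,p33), (2,p34), (3,p33), (3,p34)}
  {2, 3} × {p32, p33, p34} = {(2,p32), (2,p33), (2,p34), (3,p32), (3,p33), (3,p34)}
  {1, 2, 3} × {p32, p33, p34} = {(1,p32), (1,p33), (1,p34), (2,p32), (2,p33), (2,p34), (3,p32), (3,p33), (3,p34)}
These 16 distinct sets form the basis B.
Close under arbitrary unions to get τ_{X×Y}; counting gives |τ_{X×Y}| = 40.


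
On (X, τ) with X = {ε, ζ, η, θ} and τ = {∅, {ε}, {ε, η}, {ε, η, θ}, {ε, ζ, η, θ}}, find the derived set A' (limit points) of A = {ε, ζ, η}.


A' = {ζ, η, θ}

For each x ∈ X, list the open sets U ∈ τ with x ∈ U, then check whether U ∩ (A ∖ {x}) ≠ ∅ for every such U.
  x = ε: open {ε} ∋ x has {ε} ∩ (A ∖ {ε}) = ∅, so x is NOT a limit point.
  x = ζ: opens ∋ x are {ε, ζ, η, θ}; each meets A ∖ {ζ}, so x IS a limit point.
  x = η: opens ∋ x are {ε, η}, {ε, η, θ}, {ε, ζ, η, θ}; each meets A ∖ {η}, so x IS a limit point.
  x = θ: opens ∋ x are {ε, η, θ}, {ε, ζ, η, θ}; each meets A ∖ {θ}, so x IS a limit point.
Collecting: A' = {ζ, η, θ}.


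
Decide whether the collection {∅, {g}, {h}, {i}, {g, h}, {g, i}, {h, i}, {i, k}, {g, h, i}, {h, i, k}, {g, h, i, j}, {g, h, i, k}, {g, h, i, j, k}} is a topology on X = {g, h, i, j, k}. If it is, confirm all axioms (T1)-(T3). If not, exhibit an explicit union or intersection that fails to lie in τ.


τ is NOT a topology on X.

Axiom (T1): ∅ ∈ τ? Yes; X ∈ τ? Yes.
Axiom (T2/T3): check pairwise unions and intersections of members of τ.
Counterexample for (T2): {g} ∪ {i, k} = {g, i, k} ∉ τ. Therefore τ is NOT a topology.


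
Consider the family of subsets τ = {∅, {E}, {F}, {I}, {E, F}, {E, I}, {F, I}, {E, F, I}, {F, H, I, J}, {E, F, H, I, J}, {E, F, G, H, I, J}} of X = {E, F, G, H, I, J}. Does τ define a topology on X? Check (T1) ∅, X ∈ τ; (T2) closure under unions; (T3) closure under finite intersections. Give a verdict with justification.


τ IS a topology on X.

Axiom (T1): ∅ ∈ τ? Yes; X ∈ τ? Yes.
Axiom (T2/T3): check pairwise unions and intersections of members of τ.
All pairwise intersections and unions checked — each lies in τ. Therefore τ satisfies (T1), (T2), (T3): it IS a topology on X.


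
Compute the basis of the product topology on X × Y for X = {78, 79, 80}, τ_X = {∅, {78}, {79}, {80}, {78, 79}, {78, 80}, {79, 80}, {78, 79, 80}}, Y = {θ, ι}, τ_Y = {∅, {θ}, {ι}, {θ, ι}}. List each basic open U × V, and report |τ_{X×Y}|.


Basis B = {∅ × ∅, {78} × {θ}, {78} × {ι}, {79} × {θ}, {79} × {ι}, {80} × {θ}, {80} × {ι}, {78} × {θ, ι}, {78, 79} × {θ}, {78, 80} × {θ}, {78, 79} × {ι}, {78, 80} × {ι}, {79} × {θ, ι}, {79, 80} × {θ}, {79, 80} × {ι}, {80} × {θ, ι}, {78, 79, 80} × {θ}, {78, 79, 80} × {ι}, {78, 79} × {θ, ι}, {78, 80} × {θ, ι}, {79, 80} × {θ, ι}, {78, 79, 80} × {θ, ι}}; |τ_{X×Y}| = 64.

Enumerate products U × V with U ∈ τ_X, V ∈ τ_Y (deduplicated):
  ∅ × ∅ = {} (∅)
  {78} × {θ} = {(78,θ)}
  {78} × {ι} = {(78,ι)}
  {79} × {θ} = {(79,θ)}
  {79} × {ι} = {(79,ι)}
  {80} × {θ} = {(80,θ)}
  {80} × {ι} = {(80,ι)}
  {78} × {θ, ι} = {(78,θ), (78,ι)}
  {78, 79} × {θ} = {(78,θ), (79,θ)}
  {78, 80} × {θ} = {(78,θ), (80,θ)}
  {78, 79} × {ι} = {(78,ι), (79,ι)}
  {78, 80} × {ι} = {(78,ι), (80,ι)}
  {79} × {θ, ι} = {(79,θ), (79,ι)}
  {79, 80} × {θ} = {(79,θ), (80,θ)}
  {79, 80} × {ι} = {(79,ι), (80,ι)}
  {80} × {θ, ι} = {(80,θ), (80,ι)}
  {78, 79, 80} × {θ} = {(78,θ), (79,θ), (80,θ)}
  {78, 79, 80} × {ι} = {(78,ι), (79,ι), (80,ι)}
  {78, 79} × {θ, ι} = {(78,θ), (78,ι), (79,θ), (79,ι)}
  {78, 80} × {θ, ι} = {(78,θ), (78,ι), (80,θ), (80,ι)}
  {79, 80} × {θ, ι} = {(79,θ), (79,ι), (80,θ), (80,ι)}
  {78, 79, 80} × {θ, ι} = {(78,θ), (78,ι), (79,θ), (79,ι), (80,θ), (80,ι)}
These 22 distinct sets form the basis B.
Close under arbitrary unions to get τ_{X×Y}; counting gives |τ_{X×Y}| = 64.


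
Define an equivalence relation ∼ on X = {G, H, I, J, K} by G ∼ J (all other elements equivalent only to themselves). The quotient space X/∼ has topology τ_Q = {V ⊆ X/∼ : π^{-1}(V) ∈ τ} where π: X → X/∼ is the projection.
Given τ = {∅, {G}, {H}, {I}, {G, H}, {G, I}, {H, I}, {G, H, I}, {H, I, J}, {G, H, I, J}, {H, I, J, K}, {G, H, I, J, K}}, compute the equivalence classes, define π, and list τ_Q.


X/∼ = {[G=J], [H], [I], [K]}; |τ_Q| = 6.

Equivalence classes: [G=J], [H], [I], [K].
Quotient map π: X → X/∼ sends G ↦ [G=J], H ↦ [H], I ↦ [I], J ↦ [G=J], K ↦ [K].
For each subset V ⊆ X/∼, compute π^{-1}(V) ⊆ X and check whether π^{-1}(V) ∈ τ. V is open in τ_Q iff π^{-1}(V) ∈ τ.
  V = {}: π^{-1}(V) = ∅ ∈ τ ✓.
  V = {[G=J]}: π^{-1}(V) = {G, J} ∉ τ ✗.
  V = {[H]}: π^{-1}(V) = {H} ∈ τ ✓.
  V = {[G=J], [H]}: π^{-1}(V) = {G, H, J} ∉ τ ✗.
  V = {[I]}: π^{-1}(V) = {I} ∈ τ ✓.
  V = {[G=J], [I]}: π^{-1}(V) = {G, I, J} ∉ τ ✗.
  V = {[H], [I]}: π^{-1}(V) = {H, I} ∈ τ ✓.
  V = {[G=J], [H], [I]}: π^{-1}(V) = {G, H, I, J} ∈ τ ✓.
  V = {[K]}: π^{-1}(V) = {K} ∉ τ ✗.
  V = {[G=J], [K]}: π^{-1}(V) = {G, J, K} ∉ τ ✗.
  V = {[H], [K]}: π^{-1}(V) = {H, K} ∉ τ ✗.
  V = {[G=J], [H], [K]}: π^{-1}(V) = {G, H, J, K} ∉ τ ✗.
  V = {[I], [K]}: π^{-1}(V) = {I, K} ∉ τ ✗.
  V = {[G=J], [I], [K]}: π^{-1}(V) = {G, I, J, K} ∉ τ ✗.
  V = {[H], [I], [K]}: π^{-1}(V) = {H, I, K} ∉ τ ✗.
  V = {[G=J], [H], [I], [K]}: π^{-1}(V) = {G, H, I, J, K} ∈ τ ✓.
Open sets in the quotient: τ_Q = {{}, {[H]}, {[I]}, {[H], [I]}, {[G=J], [H], [I]}, {[G=J], [H], [I], [K]}} (6 elements).
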